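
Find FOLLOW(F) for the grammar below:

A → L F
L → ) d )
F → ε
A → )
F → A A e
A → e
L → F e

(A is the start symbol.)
To compute FOLLOW(F), find every occurrence of F on a right-hand side N → α F β: add FIRST(β) \ {ε}, and if β is empty or nullable also add FOLLOW(N). Iterate to a fixed point.

In A → L F: F is at the end, add FOLLOW(A)
In L → F e: F is followed by e, add FIRST(e) \ {ε} = { 'e' }

The FOLLOW sets referred to above (computed the same way, to a fixed point):
  FOLLOW(A) = { $, ')', 'e' }

Taking the union: FOLLOW(F) = { $, ')', 'e' }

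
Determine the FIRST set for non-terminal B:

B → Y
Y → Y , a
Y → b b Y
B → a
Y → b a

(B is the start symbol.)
{ 'a', 'b' }

FIRST sets of the other non-terminals involved (by the same procedure, iterated to a fixed point):
  FIRST(Y) = { 'b' }

From B → Y:
  - Y is a non-terminal: add FIRST(Y) \ {ε} = { 'b' }
    Y is not nullable, so stop
From B → a:
  - a is a terminal: add 'a' and stop

Collecting: FIRST(B) = { 'a', 'b' }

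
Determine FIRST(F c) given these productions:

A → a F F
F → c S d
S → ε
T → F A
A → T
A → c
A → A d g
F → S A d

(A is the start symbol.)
FIRST sets of the non-terminals involved (from the grammar, by fixed-point iteration):
  FIRST(F) = { 'a', 'c' }

To compute FIRST(F c), process the symbols left to right:
Symbol F is a non-terminal. Add FIRST(F) \ {ε} = { 'a', 'c' }
F is not nullable (ε ∉ FIRST(F)), so stop here.
FIRST(F c) = { 'a', 'c' }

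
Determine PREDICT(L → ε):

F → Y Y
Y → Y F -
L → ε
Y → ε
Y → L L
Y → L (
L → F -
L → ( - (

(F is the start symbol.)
{ $, '(', '-' }

PREDICT(L → ε) = (FIRST(RHS) \ {ε}) ∪ (FOLLOW(L) if ε ∈ FIRST(RHS), i.e. RHS ⇒* ε)
The right-hand side is ε (FIRST(ε) = { ε }), so the predict set is FOLLOW(L) = { $, '(', '-' }
PREDICT(L → ε) = { $, '(', '-' }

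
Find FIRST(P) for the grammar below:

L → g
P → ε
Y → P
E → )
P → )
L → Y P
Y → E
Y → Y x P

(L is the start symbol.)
{ ')', ε }

To compute FIRST(P), examine every production with P on the left-hand side, reading each right-hand side left to right until a non-nullable symbol is reached.

From P → ε:
  - ε-production, so ε ∈ FIRST(P)
From P → ):
  - ')' is a terminal: add ')' and stop

Collecting: FIRST(P) = { ')', ε }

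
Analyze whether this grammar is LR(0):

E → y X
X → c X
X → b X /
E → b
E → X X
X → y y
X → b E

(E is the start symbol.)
No. Shift-reduce conflict between [E → b .] and [E → . b]

Augment with E' → E and build the canonical LR(0) collection (I0 = CLOSURE({[E' → . E]}), then GOTO on every symbol after a dot until no new states appear). It has 16 states:
  I0: { [E → . X X], [E → . b], [E → . y X], [E' → . E], [X → . b E], [X → . b X /], [X → . c X], [X → . y y] }  — shift
  I1: { [E' → E .] }  — accept
  I2: { [E → X . X], [X → . b E], [X → . b X /], [X → . c X], [X → . y y] }  — shift
  I3: { [E → . X X], [E → . b], [E → . y X], [E → b .], [X → . b E], [X → . b X /], [X → . c X], [X → . y y], [X → b . E], [X → b . X /] }  — shift, reduce
  I4: { [X → . b E], [X → . b X /], [X → . c X], [X → . y y], [X → c . X] }  — shift
  I5: { [E → y . X], [X → . b E], [X → . b X /], [X → . c X], [X → . y y], [X → y . y] }  — shift
  I6: { [E → y X .] }  — reduce
  I7: { [E → . X X], [E → . b], [E → . y X], [X → . b E], [X → . b X /], [X → . c X], [X → . y y], [X → b . E], [X → b . X /] }  — shift
  I8: { [X → y . y], [X → y y .] }  — shift, reduce
  I9: { [X → y y .] }  — reduce
  I10: { [X → b E .] }  — reduce
  I11: { [E → X . X], [X → . b E], [X → . b X /], [X → . c X], [X → . y y], [X → b X . /] }  — shift
  I12: { [X → b X / .] }  — reduce
  I13: { [E → X X .] }  — reduce
  I14: { [X → y . y] }  — shift
  I15: { [X → c X .] }  — reduce

Conflict in state I3:
  Shift-reduce conflict between [E → b .] and [E → . b]
So the grammar is NOT LR(0).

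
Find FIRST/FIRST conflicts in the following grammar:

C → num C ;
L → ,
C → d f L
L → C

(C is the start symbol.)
A FIRST/FIRST conflict occurs when two productions N → α and N → β for the same non-terminal have FIRST(α) ∩ FIRST(β) ≠ ∅ (with ε ∈ FIRST of a nullable right-hand side, so two nullable alternatives also conflict).

FIRST sets of the non-terminals at (or reachable through a nullable prefix from) the front of some alternative:
  FIRST(C) = { 'd', 'num' }

Productions for C:
  C → num C ;: FIRST = { 'num' }
  C → d f L: FIRST = { 'd' }
Productions for L:
  L → ,: FIRST = { ',' }
  L → C: FIRST = { 'd', 'num' }

All alternatives of each non-terminal have pairwise disjoint FIRST sets.

Answer: No FIRST/FIRST conflicts.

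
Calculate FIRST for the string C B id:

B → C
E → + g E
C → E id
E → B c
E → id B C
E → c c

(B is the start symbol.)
FIRST sets of the non-terminals involved (from the grammar, by fixed-point iteration):
  FIRST(C) = { '+', 'c', 'id' }

To compute FIRST(C B id), process the symbols left to right:
Symbol C is a non-terminal. Add FIRST(C) \ {ε} = { '+', 'c', 'id' }
C is not nullable (ε ∉ FIRST(C)), so stop here.
FIRST(C B id) = { '+', 'c', 'id' }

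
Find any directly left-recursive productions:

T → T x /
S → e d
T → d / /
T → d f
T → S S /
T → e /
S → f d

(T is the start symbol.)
Direct left recursion occurs when N → N α for some non-terminal N (the right-hand side begins with the left-hand side itself).

T → T x /: LEFT RECURSIVE (starts with T)
S → e d: starts with e
T → d / /: starts with d
T → d f: starts with d
T → S S /: starts with S
T → e /: starts with e
S → f d: starts with f

The grammar has direct left recursion on: T.

Answer: Yes, T is left-recursive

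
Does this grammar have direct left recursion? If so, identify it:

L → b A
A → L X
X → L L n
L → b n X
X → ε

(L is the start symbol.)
No direct left recursion

L → b A: starts with b
A → L X: starts with L
X → L L n: starts with L
L → b n X: starts with b
X → ε: starts with ε

No direct left recursion found.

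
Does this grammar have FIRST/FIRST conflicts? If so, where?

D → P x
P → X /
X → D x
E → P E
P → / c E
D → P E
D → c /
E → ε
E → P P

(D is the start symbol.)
A FIRST/FIRST conflict occurs when two productions N → α and N → β for the same non-terminal have FIRST(α) ∩ FIRST(β) ≠ ∅ (with ε ∈ FIRST of a nullable right-hand side, so two nullable alternatives also conflict).

FIRST sets of the non-terminals at (or reachable through a nullable prefix from) the front of some alternative:
  FIRST(P) = { '/', 'c' }
  FIRST(X) = { '/', 'c' }

Productions for D:
  D → P x: FIRST = { '/', 'c' }
  D → P E: FIRST = { '/', 'c' }
  D → c /: FIRST = { 'c' }
Productions for P:
  P → X /: FIRST = { '/', 'c' }
  P → / c E: FIRST = { '/' }
Productions for E:
  E → P E: FIRST = { '/', 'c' }
  E → ε: FIRST = { ε }
  E → P P: FIRST = { '/', 'c' }
X has only one production, so no FIRST/FIRST conflict is possible there.

Conflict for D: D → P x and D → P E
  Overlap: { '/', 'c' }
Conflict for D: D → P x and D → c /
  Overlap: { 'c' }
Conflict for D: D → P E and D → c /
  Overlap: { 'c' }
Conflict for P: P → X / and P → / c E
  Overlap: { '/' }
Conflict for E: E → P E and E → P P
  Overlap: { '/', 'c' }

Answer: Yes. D → P x / D → P E on { '/', 'c' }; D → P x / D → c '/' on { 'c' }; D → P E / D → c '/' on { 'c' }; P → X '/' / P → '/' c E on { '/' }; E → P E / E → P P on { '/', 'c' }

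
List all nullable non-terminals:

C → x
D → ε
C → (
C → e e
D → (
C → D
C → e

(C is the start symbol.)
{ 'C', 'D' }

A non-terminal is nullable if it can derive ε (the empty string): either it has an ε-production, or it has a production whose right-hand side consists entirely of nullable non-terminals.

ε-productions: D → ε
So D is immediately nullable.
C → D: every symbol on the right is nullable, so C is nullable too.
Every non-terminal is now nullable.
Nullable = { 'C', 'D' }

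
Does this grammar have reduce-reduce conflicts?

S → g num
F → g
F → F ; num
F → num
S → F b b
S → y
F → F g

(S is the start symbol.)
A reduce-reduce conflict occurs when an LR(0) state has two complete items [A → α .] and [B → β .] — both call for a reduction, and with no lookahead the parser cannot choose between them.

Augment with S' → S and build the canonical LR(0) collection (I0 = CLOSURE({[S' → . S]}), then GOTO on every symbol after a dot until no new states appear). It has 12 states:
  I0: { [F → . F ; num], [F → . F g], [F → . g], [F → . num], [S → . F b b], [S → . g num], [S → . y], [S' → . S] }  — shift
  I1: { [F → F . ; num], [F → F . g], [S → F . b b] }  — shift
  I2: { [S' → S .] }  — accept
  I3: { [F → g .], [S → g . num] }  — shift, reduce
  I4: { [F → num .] }  — reduce
  I5: { [S → y .] }  — reduce
  I6: { [S → g num .] }  — reduce
  I7: { [F → F ; . num] }  — shift
  I8: { [S → F b . b] }  — shift
  I9: { [F → F g .] }  — reduce
  I10: { [S → F b b .] }  — reduce
  I11: { [F → F ; num .] }  — reduce

No state contains more than one complete item.

Answer: No reduce-reduce conflicts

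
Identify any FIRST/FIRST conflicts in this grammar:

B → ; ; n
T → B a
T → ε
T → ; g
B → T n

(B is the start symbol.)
FIRST sets of the non-terminals at (or reachable through a nullable prefix from) the front of some alternative:
  FIRST(T) = { ';', 'n', ε }
  FIRST(B) = { ';', 'n' }

Productions for B:
  B → ; ; n: FIRST = { ';' }
  B → T n: FIRST = { ';', 'n' }
Productions for T:
  T → B a: FIRST = { ';', 'n' }
  T → ε: FIRST = { ε }
  T → ; g: FIRST = { ';' }

Conflict for B: B → ; ; n and B → T n
  Overlap: { ';' }
Conflict for T: T → B a and T → ; g
  Overlap: { ';' }

Answer: Yes. B → ';' ';' n / B → T n on { ';' }; T → B a / T → ';' g on { ';' }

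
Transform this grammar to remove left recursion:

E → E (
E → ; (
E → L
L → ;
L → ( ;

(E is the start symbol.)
E is directly left-recursive. The standard transformation for
  A → A α₁ | ... | A α_m | β₁ | ... | β_n
is
  A  → β₁ A' | ... | β_n A'
  A' → α₁ A' | ... | α_m A' | ε

E → ; ( becomes E → ; ( E'
E → L becomes E → L E'
E → E ( becomes E' → ( E'
Add E' → ε

Productions for other non-terminals are unchanged:
  L → ;
  L → ( ;

Resulting grammar:
E → ; ( E'
E → L E'
E' → ( E'
E' → ε
L → ;
L → ( ;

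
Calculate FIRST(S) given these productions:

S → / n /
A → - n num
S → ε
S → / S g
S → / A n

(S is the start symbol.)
{ '/', ε }

To compute FIRST(S), examine every production with S on the left-hand side, reading each right-hand side left to right until a non-nullable symbol is reached.

From S → / n /:
  - '/' is a terminal: add '/' and stop
From S → ε:
  - ε-production, so ε ∈ FIRST(S)
From S → / S g:
  - '/' is a terminal: add '/' and stop
From S → / A n:
  - '/' is a terminal: add '/' and stop

Collecting: FIRST(S) = { '/', ε }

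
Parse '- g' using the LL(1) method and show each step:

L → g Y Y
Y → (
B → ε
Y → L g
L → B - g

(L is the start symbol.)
LL(1) parsing maintains a stack (initially the start symbol over $) and the input. At each step: if the stack top is a terminal, match it against the current input token; if it is a non-terminal N, replace it with the RHS of M[N, lookahead] (the unique production whose predict set contains the lookahead).

Stack is shown with the top on the left.

Stack    Input  Action
----------------------
L $      - g $  output L → B - g
B - g $  - g $  output B → ε
- g $    - g $  match '-'
g $      g $    match 'g'
$        $      accept

The string is accepted.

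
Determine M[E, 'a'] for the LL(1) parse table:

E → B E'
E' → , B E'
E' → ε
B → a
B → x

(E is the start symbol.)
To find M[E, 'a'], we find productions for E where 'a' is in the predict set (PREDICT(N → α) = (FIRST(α) \ {ε}) ∪ (FOLLOW(N) if α ⇒* ε)).

Relevant sets:
  FIRST(B) = { 'a', 'x' }

E → B E': PREDICT = { 'a', 'x' }
  'a' is in predict set, so this production goes in M[E, 'a']

M[E, 'a'] = E → B E'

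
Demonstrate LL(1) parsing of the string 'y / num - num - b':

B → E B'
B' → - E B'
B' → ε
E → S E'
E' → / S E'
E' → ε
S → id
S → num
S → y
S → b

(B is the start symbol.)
LL(1) parsing maintains a stack (initially the start symbol over $) and the input. At each step: if the stack top is a terminal, match it against the current input token; if it is a non-terminal N, replace it with the RHS of M[N, lookahead] (the unique production whose predict set contains the lookahead).

Stack is shown with the top on the left.

Stack        Input                Action
----------------------------------------
B $          y / num - num - b $  output B → E B'
E B' $       y / num - num - b $  output E → S E'
S E' B' $    y / num - num - b $  output S → y
y E' B' $    y / num - num - b $  match 'y'
E' B' $      / num - num - b $    output E' → / S E'
/ S E' B' $  / num - num - b $    match '/'
S E' B' $    num - num - b $      output S → num
num E' B' $  num - num - b $      match 'num'
E' B' $      - num - b $          output E' → ε
B' $         - num - b $          output B' → - E B'
- E B' $     - num - b $          match '-'
E B' $       num - b $            output E → S E'
S E' B' $    num - b $            output S → num
num E' B' $  num - b $            match 'num'
E' B' $      - b $                output E' → ε
B' $         - b $                output B' → - E B'
- E B' $     - b $                match '-'
E B' $       b $                  output E → S E'
S E' B' $    b $                  output S → b
b E' B' $    b $                  match 'b'
E' B' $      $                    output E' → ε
B' $         $                    output B' → ε
$            $                    accept

The string is accepted.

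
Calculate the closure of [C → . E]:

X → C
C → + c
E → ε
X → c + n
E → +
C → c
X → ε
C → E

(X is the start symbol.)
To compute CLOSURE, for each item [A → α.Bβ] where B is a non-terminal, add [B → .γ] for all productions B → γ; repeat for the newly added items until nothing changes.

Start with: [C → . E]
  [C → . E] has the dot before E: add [E → .], [E → . +]
No further items can be added.

CLOSURE = { [C → . E], [E → . +], [E → .] }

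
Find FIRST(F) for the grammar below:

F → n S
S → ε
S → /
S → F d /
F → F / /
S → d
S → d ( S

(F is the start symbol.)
{ 'n' }

To compute FIRST(F), examine every production with F on the left-hand side, reading each right-hand side left to right until a non-nullable symbol is reached.

From F → n S:
  - n is a terminal: add 'n' and stop
From F → F / /:
  - F is the symbol being defined: contributes nothing new
    F is not nullable, so stop

Collecting: FIRST(F) = { 'n' }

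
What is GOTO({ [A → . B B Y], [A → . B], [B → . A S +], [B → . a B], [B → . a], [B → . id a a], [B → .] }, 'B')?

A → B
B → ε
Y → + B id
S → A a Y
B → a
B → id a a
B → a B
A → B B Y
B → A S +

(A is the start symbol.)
GOTO(I, 'B') = CLOSURE({ [A → αX.β] : [A → α.Xβ] ∈ I, X = 'B' })

Items with dot before 'B', with the dot advanced:
  [A → . B] → [A → B .]
  [A → . B B Y] → [A → B . B Y]
Closure of the advanced items:
  [A → B . B Y] has the dot before B: add [B → .], [B → . a], [B → . id a a], [B → . a B], [B → . A S +]
  [B → . A S +] has the dot before A: add [A → . B], [A → . B B Y]

GOTO = { [A → . B B Y], [A → . B], [A → B . B Y], [A → B .], [B → . A S +], [B → . a B], [B → . a], [B → . id a a], [B → .] }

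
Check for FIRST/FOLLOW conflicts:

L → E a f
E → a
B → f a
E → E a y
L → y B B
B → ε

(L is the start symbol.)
Yes. B → f a with FOLLOW(B) on { 'f' }

A FIRST/FOLLOW conflict occurs when a non-terminal N has a nullable alternative N → β (β ⇒* ε) and another alternative N → α with FIRST(α) ∩ FOLLOW(N) ≠ ∅: on such a lookahead the parser cannot decide between expanding α and letting N vanish via β.

Nullable non-terminals: B.

B: nullable alternative(s) B → ε; FOLLOW(B) = { $, 'f' }
  B → f a: FIRST \ {ε} = { 'f' } — overlaps FOLLOW(B) on { 'f' }: CONFLICT
  B → ε: FIRST \ {ε} = { } — this is the only nullable alternative, skip

E, L have no nullable alternative, so no FIRST/FOLLOW check is needed there.

So the grammar has 1 FIRST/FOLLOW conflict (marked CONFLICT above).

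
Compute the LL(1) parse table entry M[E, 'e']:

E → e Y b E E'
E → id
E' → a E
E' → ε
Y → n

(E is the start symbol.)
E → e Y b E E'

To find M[E, 'e'], we find productions for E where 'e' is in the predict set (PREDICT(N → α) = (FIRST(α) \ {ε}) ∪ (FOLLOW(N) if α ⇒* ε)).

E → e Y b E E': PREDICT = { 'e' }
  'e' is in predict set, so this production goes in M[E, 'e']
E → id: PREDICT = { 'id' }

M[E, 'e'] = E → e Y b E E'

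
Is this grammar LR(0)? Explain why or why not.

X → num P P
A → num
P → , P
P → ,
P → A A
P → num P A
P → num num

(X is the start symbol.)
No. Shift-reduce conflict between [P → , .] and [A → . num]

A grammar is LR(0) if no state in the canonical LR(0) collection has:
  - both a shift item (dot before a terminal) and a complete item (shift-reduce conflict), or
  - two or more complete items (reduce-reduce conflict; the accept item [X' → X .] counts as a complete item here).

Augment with X' → X and build the canonical LR(0) collection (I0 = CLOSURE({[X' → . X]}), then GOTO on every symbol after a dot until no new states appear). It has 14 states:
  I0: { [X → . num P P], [X' → . X] }  — shift
  I1: { [X' → X .] }  — accept
  I2: { [A → . num], [P → . , P], [P → . ,], [P → . A A], [P → . num P A], [P → . num num], [X → num . P P] }  — shift
  I3: { [A → . num], [P → , . P], [P → , .], [P → . , P], [P → . ,], [P → . A A], [P → . num P A], [P → . num num] }  — shift, reduce
  I4: { [A → . num], [P → A . A] }  — shift
  I5: { [A → . num], [P → . , P], [P → . ,], [P → . A A], [P → . num P A], [P → . num num], [X → num P . P] }  — shift
  I6: { [A → . num], [A → num .], [P → . , P], [P → . ,], [P → . A A], [P → . num P A], [P → . num num], [P → num . P A], [P → num . num] }  — shift, reduce
  I7: { [A → . num], [P → num P . A] }  — shift
  I8: { [A → . num], [A → num .], [P → . , P], [P → . ,], [P → . A A], [P → . num P A], [P → . num num], [P → num . P A], [P → num . num], [P → num num .] }  — shift, 2 reduces
  I9: { [P → num P A .] }  — reduce
  I10: { [A → num .] }  — reduce
  I11: { [X → num P P .] }  — reduce
  I12: { [P → A A .] }  — reduce
  I13: { [P → , P .] }  — reduce

Conflict in state I3:
  Shift-reduce conflict between [P → , .] and [A → . num]
So the grammar is NOT LR(0).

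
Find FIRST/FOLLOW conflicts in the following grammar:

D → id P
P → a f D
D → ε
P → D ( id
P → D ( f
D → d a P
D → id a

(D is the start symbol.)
No FIRST/FOLLOW conflicts.

A FIRST/FOLLOW conflict occurs when a non-terminal N has a nullable alternative N → β (β ⇒* ε) and another alternative N → α with FIRST(α) ∩ FOLLOW(N) ≠ ∅: on such a lookahead the parser cannot decide between expanding α and letting N vanish via β.

Nullable non-terminals: D.

D: nullable alternative(s) D → ε; FOLLOW(D) = { $, '(' }
  D → id P: FIRST \ {ε} = { 'id' } — disjoint from FOLLOW(D)
  D → ε: FIRST \ {ε} = { } — this is the only nullable alternative, skip
  D → d a P: FIRST \ {ε} = { 'd' } — disjoint from FOLLOW(D)
  D → id a: FIRST \ {ε} = { 'id' } — disjoint from FOLLOW(D)

P has no nullable alternative, so no FIRST/FOLLOW check is needed there.

No FIRST/FOLLOW conflicts found.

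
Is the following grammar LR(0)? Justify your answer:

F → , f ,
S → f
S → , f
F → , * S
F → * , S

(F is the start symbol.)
A grammar is LR(0) if no state in the canonical LR(0) collection has:
  - both a shift item (dot before a terminal) and a complete item (shift-reduce conflict), or
  - two or more complete items (reduce-reduce conflict; the accept item [F' → F .] counts as a complete item here).

Augment with F' → F and build the canonical LR(0) collection (I0 = CLOSURE({[F' → . F]}), then GOTO on every symbol after a dot until no new states appear). It has 13 states:
  I0: { [F → . * , S], [F → . , * S], [F → . , f ,], [F' → . F] }  — shift
  I1: { [F → * . , S] }  — shift
  I2: { [F → , . * S], [F → , . f ,] }  — shift
  I3: { [F' → F .] }  — accept
  I4: { [F → , * . S], [S → . , f], [S → . f] }  — shift
  I5: { [F → , f . ,] }  — shift
  I6: { [F → , f , .] }  — reduce
  I7: { [S → , . f] }  — shift
  I8: { [F → , * S .] }  — reduce
  I9: { [S → f .] }  — reduce
  I10: { [S → , f .] }  — reduce
  I11: { [F → * , . S], [S → . , f], [S → . f] }  — shift
  I12: { [F → * , S .] }  — reduce

Every state is either a pure shift/goto state or contains exactly one complete item and nothing to shift — no conflicts. The grammar is LR(0).

Answer: Yes, the grammar is LR(0)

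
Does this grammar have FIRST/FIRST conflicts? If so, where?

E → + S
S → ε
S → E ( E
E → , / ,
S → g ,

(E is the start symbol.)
FIRST sets of the non-terminals at (or reachable through a nullable prefix from) the front of some alternative:
  FIRST(E) = { '+', ',' }

Productions for E:
  E → + S: FIRST = { '+' }
  E → , / ,: FIRST = { ',' }
Productions for S:
  S → ε: FIRST = { ε }
  S → E ( E: FIRST = { '+', ',' }
  S → g ,: FIRST = { 'g' }

All alternatives of each non-terminal have pairwise disjoint FIRST sets.

Answer: No FIRST/FIRST conflicts.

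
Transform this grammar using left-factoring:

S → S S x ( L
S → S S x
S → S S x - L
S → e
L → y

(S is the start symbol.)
Left-factoring transforms A → αβ₁ | αβ₂ into A → αA' and A' → β₁ | β₂
(α is the longest common prefix among the alternatives). Repeat until
no nonterminal has two alternatives with a common prefix.

Round 1: S has alternatives sharing prefix 'S S x'. Introduce S': S → S S x S'
  Add: S' → ( L
  Add: S' → ε
  Add: S' → - L

No remaining common prefixes — done.

Resulting grammar:
S → S S x S'
S' → ( L
S' → ε
S' → - L
S → e
L → y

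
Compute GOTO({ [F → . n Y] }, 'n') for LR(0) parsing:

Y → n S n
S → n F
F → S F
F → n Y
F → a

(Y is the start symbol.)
{ [F → n . Y], [Y → . n S n] }

GOTO(I, 'n') = CLOSURE({ [A → αX.β] : [A → α.Xβ] ∈ I, X = 'n' })

Items with dot before 'n', with the dot advanced:
  [F → . n Y] → [F → n . Y]
Closure of the advanced items:
  [F → n . Y] has the dot before Y: add [Y → . n S n]

GOTO = { [F → n . Y], [Y → . n S n] }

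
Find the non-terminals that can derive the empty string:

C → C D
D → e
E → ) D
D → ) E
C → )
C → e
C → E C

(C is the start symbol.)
There are no ε-productions, so no non-terminal can derive ε.
No non-terminals are nullable.

Answer: None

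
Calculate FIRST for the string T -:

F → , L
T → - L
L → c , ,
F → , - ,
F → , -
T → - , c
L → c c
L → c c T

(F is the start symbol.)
{ '-' }

FIRST sets of the non-terminals involved (from the grammar, by fixed-point iteration):
  FIRST(T) = { '-' }

To compute FIRST(T -), process the symbols left to right:
Symbol T is a non-terminal. Add FIRST(T) \ {ε} = { '-' }
T is not nullable (ε ∉ FIRST(T)), so stop here.
FIRST(T -) = { '-' }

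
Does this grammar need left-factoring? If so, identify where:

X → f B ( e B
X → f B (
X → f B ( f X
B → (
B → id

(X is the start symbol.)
Left-factoring is needed when two productions for the same non-terminal
share a common prefix on the right-hand side.

Productions for X:
  X → f B ( e B
  X → f B (
  X → f B ( f X
Productions for B:
  B → (
  B → id

Found common prefix 'f B (' in productions for X

Answer: Yes, X has productions with common prefix 'f B ('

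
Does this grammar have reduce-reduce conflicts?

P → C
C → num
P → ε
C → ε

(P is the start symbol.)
Yes — I0: [C → .] vs [P → .]

A reduce-reduce conflict occurs when an LR(0) state has two complete items [A → α .] and [B → β .] — both call for a reduction, and with no lookahead the parser cannot choose between them.

Augment with P' → P and build the canonical LR(0) collection (I0 = CLOSURE({[P' → . P]}), then GOTO on every symbol after a dot until no new states appear). It has 4 states:
  I0: { [C → . num], [C → .], [P → . C], [P → .], [P' → . P] }  — shift, 2 reduces
  I1: { [P → C .] }  — reduce
  I2: { [P' → P .] }  — accept
  I3: { [C → num .] }  — reduce

I0 contains complete items [C → .], [P → .] — reduce-reduce conflict.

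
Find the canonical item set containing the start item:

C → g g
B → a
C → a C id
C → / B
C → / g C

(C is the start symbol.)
First, augment the grammar with C' → C
I₀ = CLOSURE({ [C' → . C] }):
  [C' → . C] has the dot before C: add [C → . g g], [C → . a C id], [C → . / B], [C → . / g C]
No further items can be added.

I₀ = { [C → . / B], [C → . / g C], [C → . a C id], [C → . g g], [C' → . C] }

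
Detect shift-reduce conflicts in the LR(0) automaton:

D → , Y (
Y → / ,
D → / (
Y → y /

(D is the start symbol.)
No shift-reduce conflicts

Augment with D' → D and build the canonical LR(0) collection (I0 = CLOSURE({[D' → . D]}), then GOTO on every symbol after a dot until no new states appear). It has 11 states:
  I0: { [D → . , Y (], [D → . / (], [D' → . D] }  — shift
  I1: { [D → , . Y (], [Y → . / ,], [Y → . y /] }  — shift
  I2: { [D → / . (] }  — shift
  I3: { [D' → D .] }  — accept
  I4: { [D → / ( .] }  — reduce
  I5: { [Y → / . ,] }  — shift
  I6: { [D → , Y . (] }  — shift
  I7: { [Y → y . /] }  — shift
  I8: { [Y → y / .] }  — reduce
  I9: { [D → , Y ( .] }  — reduce
  I10: { [Y → / , .] }  — reduce

No state contains both a complete item and a shift item.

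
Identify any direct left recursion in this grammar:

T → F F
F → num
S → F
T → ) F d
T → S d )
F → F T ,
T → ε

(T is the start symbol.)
Yes, F is left-recursive

T → F F: starts with F
F → num: starts with num
S → F: starts with F
T → ) F d: starts with ')'
T → S d ): starts with S
F → F T ,: LEFT RECURSIVE (starts with F)
T → ε: starts with ε

The grammar has direct left recursion on: F.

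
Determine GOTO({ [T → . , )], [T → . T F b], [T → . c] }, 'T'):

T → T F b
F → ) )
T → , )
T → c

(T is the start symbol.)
GOTO(I, 'T') = CLOSURE({ [A → αX.β] : [A → α.Xβ] ∈ I, X = 'T' })

Items with dot before 'T', with the dot advanced:
  [T → . T F b] → [T → T . F b]
Closure of the advanced items:
  [T → T . F b] has the dot before F: add [F → . ) )]

GOTO = { [F → . ) )], [T → T . F b] }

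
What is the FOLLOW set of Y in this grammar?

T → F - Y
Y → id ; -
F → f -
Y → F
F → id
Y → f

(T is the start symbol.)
To compute FOLLOW(Y), find every occurrence of Y on a right-hand side N → α Y β: add FIRST(β) \ {ε}, and if β is empty or nullable also add FOLLOW(N). Iterate to a fixed point.

In T → F - Y: Y is at the end, add FOLLOW(T)

The FOLLOW sets referred to above (computed the same way, to a fixed point):
  FOLLOW(T) = { $ }

Taking the union: FOLLOW(Y) = { $ }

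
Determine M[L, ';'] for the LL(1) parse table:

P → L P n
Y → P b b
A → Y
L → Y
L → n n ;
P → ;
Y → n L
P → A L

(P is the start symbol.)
L → Y

To find M[L, ';'], we find productions for L where ';' is in the predict set (PREDICT(N → α) = (FIRST(α) \ {ε}) ∪ (FOLLOW(N) if α ⇒* ε)).

Relevant sets:
  FIRST(Y) = { ';', 'n' }

L → Y: PREDICT = { ';', 'n' }
  ';' is in predict set, so this production goes in M[L, ';']
L → n n ;: PREDICT = { 'n' }

M[L, ';'] = L → Y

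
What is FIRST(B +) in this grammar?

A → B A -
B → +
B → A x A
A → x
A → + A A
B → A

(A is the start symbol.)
FIRST sets of the non-terminals involved (from the grammar, by fixed-point iteration):
  FIRST(B) = { '+', 'x' }

To compute FIRST(B +), process the symbols left to right:
Symbol B is a non-terminal. Add FIRST(B) \ {ε} = { '+', 'x' }
B is not nullable (ε ∉ FIRST(B)), so stop here.
FIRST(B +) = { '+', 'x' }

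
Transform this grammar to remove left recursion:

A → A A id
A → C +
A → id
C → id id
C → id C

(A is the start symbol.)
A → C + A'
A → id A'
A' → A id A'
A' → ε
C → id id
C → id C

A is directly left-recursive. The standard transformation for
  A → A α₁ | ... | A α_m | β₁ | ... | β_n
is
  A  → β₁ A' | ... | β_n A'
  A' → α₁ A' | ... | α_m A' | ε

A → C + becomes A → C + A'
A → id becomes A → id A'
A → A A id becomes A' → A id A'
Add A' → ε

Productions for other non-terminals are unchanged:
  C → id id
  C → id C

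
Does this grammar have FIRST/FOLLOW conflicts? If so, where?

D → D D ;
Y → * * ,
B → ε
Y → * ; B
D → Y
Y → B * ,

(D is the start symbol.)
Nullable non-terminals: B.
B has a nullable alternative but only one production, so nothing to check.

D, Y have no nullable alternative, so no FIRST/FOLLOW check is needed there.

No FIRST/FOLLOW conflicts found.

Answer: No FIRST/FOLLOW conflicts.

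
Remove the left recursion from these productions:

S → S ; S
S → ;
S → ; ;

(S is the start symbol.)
S → ; S'
S → ; ; S'
S' → ; S S'
S' → ε

S is directly left-recursive. The standard transformation for
  A → A α₁ | ... | A α_m | β₁ | ... | β_n
is
  A  → β₁ A' | ... | β_n A'
  A' → α₁ A' | ... | α_m A' | ε

S → ; becomes S → ; S'
S → ; ; becomes S → ; ; S'
S → S ; S becomes S' → ; S S'
Add S' → ε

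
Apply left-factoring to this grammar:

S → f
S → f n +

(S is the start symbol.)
S → f S'
S' → ε
S' → n +

Left-factoring transforms A → αβ₁ | αβ₂ into A → αA' and A' → β₁ | β₂
(α is the longest common prefix among the alternatives). Repeat until
no nonterminal has two alternatives with a common prefix.

Round 1: S has alternatives sharing prefix 'f'. Introduce S': S → f S'
  Add: S' → ε
  Add: S' → n +

No remaining common prefixes — done.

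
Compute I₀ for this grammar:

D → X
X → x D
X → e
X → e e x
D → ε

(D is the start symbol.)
First, augment the grammar with D' → D
I₀ = CLOSURE({ [D' → . D] }):
  [D' → . D] has the dot before D: add [D → . X], [D → .]
  [D → . X] has the dot before X: add [X → . x D], [X → . e], [X → . e e x]
No further items can be added.

I₀ = { [D → . X], [D → .], [D' → . D], [X → . e e x], [X → . e], [X → . x D] }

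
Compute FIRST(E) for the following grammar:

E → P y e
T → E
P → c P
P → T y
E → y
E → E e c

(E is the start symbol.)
{ 'c', 'y' }

FIRST sets of the other non-terminals involved (by the same procedure, iterated to a fixed point):
  FIRST(P) = { 'c', 'y' }

From E → P y e:
  - P is a non-terminal: add FIRST(P) \ {ε} = { 'c', 'y' }
    P is not nullable, so stop
From E → y:
  - y is a terminal: add 'y' and stop
From E → E e c:
  - E is the symbol being defined: contributes nothing new
    E is not nullable, so stop

Collecting: FIRST(E) = { 'c', 'y' }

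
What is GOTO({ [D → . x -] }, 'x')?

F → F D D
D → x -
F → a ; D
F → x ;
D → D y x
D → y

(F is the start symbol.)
{ [D → x . -] }

GOTO(I, 'x') = CLOSURE({ [A → αX.β] : [A → α.Xβ] ∈ I, X = 'x' })

Items with dot before 'x', with the dot advanced:
  [D → . x -] → [D → x . -]
Closure adds nothing (no advanced item has the dot before a non-terminal).

GOTO = { [D → x . -] }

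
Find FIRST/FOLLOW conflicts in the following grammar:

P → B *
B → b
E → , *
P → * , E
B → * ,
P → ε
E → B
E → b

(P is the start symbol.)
No FIRST/FOLLOW conflicts.

A FIRST/FOLLOW conflict occurs when a non-terminal N has a nullable alternative N → β (β ⇒* ε) and another alternative N → α with FIRST(α) ∩ FOLLOW(N) ≠ ∅: on such a lookahead the parser cannot decide between expanding α and letting N vanish via β.

Nullable non-terminals: P.
FIRST sets used below: FIRST(B) = { '*', 'b' }

P: nullable alternative(s) P → ε; FOLLOW(P) = { $ }
  P → B *: FIRST \ {ε} = { '*', 'b' } — disjoint from FOLLOW(P)
  P → * , E: FIRST \ {ε} = { '*' } — disjoint from FOLLOW(P)
  P → ε: FIRST \ {ε} = { } — this is the only nullable alternative, skip

B, E have no nullable alternative, so no FIRST/FOLLOW check is needed there.

No FIRST/FOLLOW conflicts found.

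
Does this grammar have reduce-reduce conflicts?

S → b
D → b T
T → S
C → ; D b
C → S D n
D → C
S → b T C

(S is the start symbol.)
A reduce-reduce conflict occurs when an LR(0) state has two complete items [A → α .] and [B → β .] — both call for a reduction, and with no lookahead the parser cannot choose between them.

Augment with S' → S and build the canonical LR(0) collection (I0 = CLOSURE({[S' → . S]}), then GOTO on every symbol after a dot until no new states appear). It has 15 states:
  I0: { [S → . b T C], [S → . b], [S' → . S] }  — shift
  I1: { [S' → S .] }  — accept
  I2: { [S → . b T C], [S → . b], [S → b . T C], [S → b .], [T → . S] }  — shift, reduce
  I3: { [T → S .] }  — reduce
  I4: { [C → . ; D b], [C → . S D n], [S → . b T C], [S → . b], [S → b T . C] }  — shift
  I5: { [C → . ; D b], [C → . S D n], [C → ; . D b], [D → . C], [D → . b T], [S → . b T C], [S → . b] }  — shift
  I6: { [S → b T C .] }  — reduce
  I7: { [C → . ; D b], [C → . S D n], [C → S . D n], [D → . C], [D → . b T], [S → . b T C], [S → . b] }  — shift
  I8: { [D → C .] }  — reduce
  I9: { [C → S D . n] }  — shift
  I10: { [D → b . T], [S → . b T C], [S → . b], [S → b . T C], [S → b .], [T → . S] }  — shift, reduce
  I11: { [C → . ; D b], [C → . S D n], [D → b T .], [S → . b T C], [S → . b], [S → b T . C] }  — shift, reduce
  I12: { [C → S D n .] }  — reduce
  I13: { [C → ; D . b] }  — shift
  I14: { [C → ; D b .] }  — reduce

No state contains more than one complete item.

Answer: No reduce-reduce conflicts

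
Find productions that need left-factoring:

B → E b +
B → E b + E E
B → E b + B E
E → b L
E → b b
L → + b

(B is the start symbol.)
Left-factoring is needed when two productions for the same non-terminal
share a common prefix on the right-hand side.

Productions for B:
  B → E b +
  B → E b + E E
  B → E b + B E
Productions for E:
  E → b L
  E → b b

Found common prefix 'E b +' in productions for B
Found common prefix 'b' in productions for E

Answer: Yes, B has productions with common prefix 'E b +'; E has productions with common prefix 'b'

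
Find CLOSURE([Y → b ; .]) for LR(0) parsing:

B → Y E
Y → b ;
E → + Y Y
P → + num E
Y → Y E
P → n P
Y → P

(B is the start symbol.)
{ [Y → b ; .] }

To compute CLOSURE, for each item [A → α.Bβ] where B is a non-terminal, add [B → .γ] for all productions B → γ; repeat for the newly added items until nothing changes.

Start with: [Y → b ; .]
The dot is at the end, so nothing is added.

CLOSURE = { [Y → b ; .] }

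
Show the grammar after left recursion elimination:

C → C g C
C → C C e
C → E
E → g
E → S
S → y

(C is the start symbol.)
C → E C'
C' → g C C'
C' → C e C'
C' → ε
E → g
E → S
S → y

C is directly left-recursive. The standard transformation for
  A → A α₁ | ... | A α_m | β₁ | ... | β_n
is
  A  → β₁ A' | ... | β_n A'
  A' → α₁ A' | ... | α_m A' | ε

C → E becomes C → E C'
C → C g C becomes C' → g C C'
C → C C e becomes C' → C e C'
Add C' → ε

Productions for other non-terminals are unchanged:
  E → g
  E → S
  S → y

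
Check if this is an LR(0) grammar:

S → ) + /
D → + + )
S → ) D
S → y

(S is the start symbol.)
Yes, the grammar is LR(0)

A grammar is LR(0) if no state in the canonical LR(0) collection has:
  - both a shift item (dot before a terminal) and a complete item (shift-reduce conflict), or
  - two or more complete items (reduce-reduce conflict; the accept item [S' → S .] counts as a complete item here).

Augment with S' → S and build the canonical LR(0) collection (I0 = CLOSURE({[S' → . S]}), then GOTO on every symbol after a dot until no new states appear). It has 9 states:
  I0: { [S → . ) + /], [S → . ) D], [S → . y], [S' → . S] }  — shift
  I1: { [D → . + + )], [S → ) . + /], [S → ) . D] }  — shift
  I2: { [S' → S .] }  — accept
  I3: { [S → y .] }  — reduce
  I4: { [D → + . + )], [S → ) + . /] }  — shift
  I5: { [S → ) D .] }  — reduce
  I6: { [D → + + . )] }  — shift
  I7: { [S → ) + / .] }  — reduce
  I8: { [D → + + ) .] }  — reduce

Every state is either a pure shift/goto state or contains exactly one complete item and nothing to shift — no conflicts. The grammar is LR(0).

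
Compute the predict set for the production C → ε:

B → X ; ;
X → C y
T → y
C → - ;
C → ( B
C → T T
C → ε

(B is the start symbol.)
PREDICT(C → ε) = (FIRST(RHS) \ {ε}) ∪ (FOLLOW(C) if ε ∈ FIRST(RHS), i.e. RHS ⇒* ε)
The right-hand side is ε (FIRST(ε) = { ε }), so the predict set is FOLLOW(C) = { 'y' }
PREDICT(C → ε) = { 'y' }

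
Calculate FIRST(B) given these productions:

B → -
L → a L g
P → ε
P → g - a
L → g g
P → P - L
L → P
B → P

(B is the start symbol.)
To compute FIRST(B), examine every production with B on the left-hand side, reading each right-hand side left to right until a non-nullable symbol is reached.

FIRST sets of the other non-terminals involved (by the same procedure, iterated to a fixed point):
  FIRST(P) = { '-', 'g', ε }

From B → -:
  - '-' is a terminal: add '-' and stop
From B → P:
  - P is a non-terminal: add FIRST(P) \ {ε} = { '-', 'g' }
    P is nullable and nothing follows, so the whole right-hand side can vanish: ε ∈ FIRST(B)

Collecting: FIRST(B) = { '-', 'g', ε }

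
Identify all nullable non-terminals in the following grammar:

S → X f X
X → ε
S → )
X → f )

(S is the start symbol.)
{ 'X' }

A non-terminal is nullable if it can derive ε (the empty string): either it has an ε-production, or it has a production whose right-hand side consists entirely of nullable non-terminals.

ε-productions: X → ε
So X is immediately nullable.
No further non-terminal can be added: every production for the remaining non-terminals contains a terminal or a non-nullable non-terminal.
Nullable = { 'X' }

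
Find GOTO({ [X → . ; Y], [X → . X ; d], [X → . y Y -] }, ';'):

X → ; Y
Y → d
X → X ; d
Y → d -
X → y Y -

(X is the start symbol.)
{ [X → ; . Y], [Y → . d -], [Y → . d] }

GOTO(I, ';') = CLOSURE({ [A → αX.β] : [A → α.Xβ] ∈ I, X = ';' })

Items with dot before ';', with the dot advanced:
  [X → . ; Y] → [X → ; . Y]
Closure of the advanced items:
  [X → ; . Y] has the dot before Y: add [Y → . d], [Y → . d -]

GOTO = { [X → ; . Y], [Y → . d -], [Y → . d] }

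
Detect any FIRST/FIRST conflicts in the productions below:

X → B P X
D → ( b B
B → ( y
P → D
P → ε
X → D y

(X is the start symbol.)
A FIRST/FIRST conflict occurs when two productions N → α and N → β for the same non-terminal have FIRST(α) ∩ FIRST(β) ≠ ∅ (with ε ∈ FIRST of a nullable right-hand side, so two nullable alternatives also conflict).

FIRST sets of the non-terminals at (or reachable through a nullable prefix from) the front of some alternative:
  FIRST(B) = { '(' }
  FIRST(D) = { '(' }

Productions for X:
  X → B P X: FIRST = { '(' }
  X → D y: FIRST = { '(' }
Productions for P:
  P → D: FIRST = { '(' }
  P → ε: FIRST = { ε }
D, B have only one production, so no FIRST/FIRST conflict is possible there.

Conflict for X: X → B P X and X → D y
  Overlap: { '(' }

Answer: Yes. X → B P X / X → D y on { '(' }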